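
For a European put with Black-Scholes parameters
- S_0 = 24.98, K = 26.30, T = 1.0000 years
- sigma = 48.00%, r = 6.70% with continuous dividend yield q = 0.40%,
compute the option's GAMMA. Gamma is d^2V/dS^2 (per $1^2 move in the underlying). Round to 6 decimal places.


Answer: Gamma = 0.032004

Derivation:
d1 = 0.2639720115; d2 = -0.2160279885
phi(d1) = 0.3852822314; exp(-qT) = 0.9960079893; exp(-rT) = 0.9351952013
Gamma = exp(-qT) * phi(d1) / (S * sigma * sqrt(T)) = 0.9960079893 * 0.3852822314 / (24.9800 * 0.4800 * 1.0000000000) = 0.032004


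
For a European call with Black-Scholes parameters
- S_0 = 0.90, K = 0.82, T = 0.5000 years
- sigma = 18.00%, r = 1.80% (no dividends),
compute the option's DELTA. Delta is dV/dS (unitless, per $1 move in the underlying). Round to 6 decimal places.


d1 = 0.8657377264; d2 = 0.7384585057
phi(d1) = 0.2742570596; exp(-qT) = 1.0000000000; exp(-rT) = 0.9910403788
N(d1) = 0.8066829969
Delta = exp(-qT) * N(d1) = 1.0000000000 * 0.8066829969 = 0.806683

Answer: Delta = 0.806683


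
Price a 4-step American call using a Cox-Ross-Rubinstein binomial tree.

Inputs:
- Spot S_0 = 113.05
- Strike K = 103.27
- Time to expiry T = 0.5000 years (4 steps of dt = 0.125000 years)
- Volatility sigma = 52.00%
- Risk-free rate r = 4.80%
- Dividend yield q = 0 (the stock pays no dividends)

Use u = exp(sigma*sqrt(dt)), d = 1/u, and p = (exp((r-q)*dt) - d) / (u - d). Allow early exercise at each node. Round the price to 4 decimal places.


dt = T/N = 0.125000
u = exp(sigma*sqrt(dt)) = 1.201833; d = 1/u = 0.832062
p = (exp((r-q)*dt) - d) / (u - d) = 0.470442
Discount per step: exp(-r*dt) = 0.994018
Stock lattice S(k, i) with i counting down-moves:
  k=0: S(0,0) = 113.0500
  k=1: S(1,0) = 135.8672; S(1,1) = 94.0647
  k=2: S(2,0) = 163.2897; S(2,1) = 113.0500; S(2,2) = 78.2677
  k=3: S(3,0) = 196.2469; S(3,1) = 135.8672; S(3,2) = 94.0647; S(3,3) = 65.1236
  k=4: S(4,0) = 235.8560; S(4,1) = 163.2897; S(4,2) = 113.0500; S(4,3) = 78.2677; S(4,4) = 54.1869
Terminal payoffs V(N, i) = max(S_T - K, 0):
  V(4,0) = 132.585953; V(4,1) = 60.019668; V(4,2) = 9.780000; V(4,3) = 0.000000; V(4,4) = 0.000000
Backward induction: V(k, i) = exp(-r*dt) * [p * V(k+1, i) + (1-p) * V(k+1, i+1)]; then take max(V_cont, immediate exercise) for American.
  V(3,0) = exp(-r*dt) * [p*132.585953 + (1-p)*60.019668] = 93.594651; exercise = 92.976886; V(3,0) = max -> 93.594651
  V(3,1) = exp(-r*dt) * [p*60.019668 + (1-p)*9.780000] = 33.214968; exercise = 32.597203; V(3,1) = max -> 33.214968
  V(3,2) = exp(-r*dt) * [p*9.780000 + (1-p)*0.000000] = 4.573401; exercise = 0.000000; V(3,2) = max -> 4.573401
  V(3,3) = exp(-r*dt) * [p*0.000000 + (1-p)*0.000000] = 0.000000; exercise = 0.000000; V(3,3) = max -> 0.000000
  V(2,0) = exp(-r*dt) * [p*93.594651 + (1-p)*33.214968] = 61.251502; exercise = 60.019668; V(2,0) = max -> 61.251502
  V(2,1) = exp(-r*dt) * [p*33.214968 + (1-p)*4.573401] = 17.939640; exercise = 9.780000; V(2,1) = max -> 17.939640
  V(2,2) = exp(-r*dt) * [p*4.573401 + (1-p)*0.000000] = 2.138650; exercise = 0.000000; V(2,2) = max -> 2.138650
  V(1,0) = exp(-r*dt) * [p*61.251502 + (1-p)*17.939640] = 38.086161; exercise = 32.597203; V(1,0) = max -> 38.086161
  V(1,1) = exp(-r*dt) * [p*17.939640 + (1-p)*2.138650] = 9.514841; exercise = 0.000000; V(1,1) = max -> 9.514841
  V(0,0) = exp(-r*dt) * [p*38.086161 + (1-p)*9.514841] = 22.818671; exercise = 9.780000; V(0,0) = max -> 22.818671

Answer: Price = V(0,0) = 22.8187


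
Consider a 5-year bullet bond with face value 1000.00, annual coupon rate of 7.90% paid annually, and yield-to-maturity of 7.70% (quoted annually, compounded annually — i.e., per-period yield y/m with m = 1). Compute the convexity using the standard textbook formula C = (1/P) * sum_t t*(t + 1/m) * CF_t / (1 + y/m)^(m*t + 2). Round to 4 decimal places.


Answer: Convexity = 21.2335

Derivation:
Coupon per period c = face * coupon_rate / m = 79.000000
Periods per year m = 1; per-period yield y/m = 0.077000
Number of cashflows N = 5
Cashflows (t years, CF_t, discount factor 1/(1+y/m)^(m*t), PV):
  t = 1.0000: CF_t = 79.000000, DF = 0.928505, PV = 73.351903
  t = 2.0000: CF_t = 79.000000, DF = 0.862122, PV = 68.107617
  t = 3.0000: CF_t = 79.000000, DF = 0.800484, PV = 63.238270
  t = 4.0000: CF_t = 79.000000, DF = 0.743254, PV = 58.717057
  t = 5.0000: CF_t = 1079.000000, DF = 0.690115, PV = 744.634113
Price P = sum_t PV_t = 1008.048960
Convexity numerator sum_t t*(t + 1/m) * CF_t / (1+y/m)^(m*t + 2):
  t = 1.0000: term = 126.476540
  t = 2.0000: term = 352.302341
  t = 3.0000: term = 654.229045
  t = 4.0000: term = 1012.425015
  t = 5.0000: term = 19258.957568
Convexity = (1/P) * sum = 21404.390509 / 1008.048960 = 21.233483


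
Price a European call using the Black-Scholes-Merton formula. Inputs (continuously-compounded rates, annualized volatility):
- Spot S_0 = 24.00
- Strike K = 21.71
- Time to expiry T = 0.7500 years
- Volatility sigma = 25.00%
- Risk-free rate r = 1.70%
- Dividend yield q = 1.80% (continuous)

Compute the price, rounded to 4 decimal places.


d1 = (ln(S/K) + (r - q + 0.5*sigma^2) * T) / (sigma * sqrt(T)) = 0.56796646
d2 = d1 - sigma * sqrt(T) = 0.35146011
exp(-rT) = 0.98733094; exp(-qT) = 0.98659072
C = S_0 * exp(-qT) * N(d1) - K * exp(-rT) * N(d2)
N(d1) = 0.71497113; N(d2) = 0.63737840
C = 24.0000 * 0.98659072 * 0.71497113 - 21.7100 * 0.98733094 * 0.63737840 = 3.2670

Answer: Price = 3.2670


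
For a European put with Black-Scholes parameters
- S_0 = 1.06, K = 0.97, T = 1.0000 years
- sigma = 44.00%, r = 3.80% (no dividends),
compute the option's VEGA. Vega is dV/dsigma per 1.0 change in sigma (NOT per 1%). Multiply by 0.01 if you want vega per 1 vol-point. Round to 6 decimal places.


Answer: Vega = 0.371684

Derivation:
d1 = 0.5080184446; d2 = 0.0680184446
phi(d1) = 0.3506453717; exp(-qT) = 1.0000000000; exp(-rT) = 0.9627129409
Vega = S * exp(-qT) * phi(d1) * sqrt(T) = 1.0600 * 1.0000000000 * 0.3506453717 * 1.0000000000 = 0.371684


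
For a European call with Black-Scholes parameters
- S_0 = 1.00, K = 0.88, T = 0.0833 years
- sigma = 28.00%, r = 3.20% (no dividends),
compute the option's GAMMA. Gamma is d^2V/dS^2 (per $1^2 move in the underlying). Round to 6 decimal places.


Answer: Gamma = 1.254552

Derivation:
d1 = 1.6552354975; d2 = 1.5744226272
phi(d1) = 0.1013839171; exp(-qT) = 1.0000000000; exp(-rT) = 0.9973379496
Gamma = exp(-qT) * phi(d1) / (S * sigma * sqrt(T)) = 1.0000000000 * 0.1013839171 / (1.0000 * 0.2800 * 0.2886173938) = 1.254552


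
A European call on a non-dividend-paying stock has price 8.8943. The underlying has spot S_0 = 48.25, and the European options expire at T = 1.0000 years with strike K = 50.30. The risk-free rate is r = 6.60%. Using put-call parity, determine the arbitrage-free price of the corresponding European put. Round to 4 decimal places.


Put-call parity: C - P = S_0 * exp(-qT) - K * exp(-rT).
S_0 * exp(-qT) = 48.2500 * 1.00000000 = 48.25000000
K * exp(-rT) = 50.3000 * 0.93613086 = 47.08738247
P = C - S*exp(-qT) + K*exp(-rT)
P = 8.8943 - 48.25000000 + 47.08738247 = 7.7317

Answer: Put price = 7.7317


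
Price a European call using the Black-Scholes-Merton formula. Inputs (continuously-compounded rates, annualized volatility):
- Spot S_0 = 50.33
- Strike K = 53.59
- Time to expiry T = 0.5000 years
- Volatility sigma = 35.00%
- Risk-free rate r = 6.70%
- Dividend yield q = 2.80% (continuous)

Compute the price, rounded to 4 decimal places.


d1 = (ln(S/K) + (r - q + 0.5*sigma^2) * T) / (sigma * sqrt(T)) = -0.05105781
d2 = d1 - sigma * sqrt(T) = -0.29854518
exp(-rT) = 0.96705491; exp(-qT) = 0.98609754
C = S_0 * exp(-qT) * N(d1) - K * exp(-rT) * N(d2)
N(d1) = 0.47963973; N(d2) = 0.38264355
C = 50.3300 * 0.98609754 * 0.47963973 - 53.5900 * 0.96705491 * 0.38264355 = 3.9744

Answer: Price = 3.9744


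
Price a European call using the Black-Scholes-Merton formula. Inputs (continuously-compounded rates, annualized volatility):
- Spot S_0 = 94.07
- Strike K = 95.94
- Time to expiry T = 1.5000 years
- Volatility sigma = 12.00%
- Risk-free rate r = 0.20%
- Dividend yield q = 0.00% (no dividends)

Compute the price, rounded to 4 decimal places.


Answer: Price = 4.8013

Derivation:
d1 = (ln(S/K) + (r - q + 0.5*sigma^2) * T) / (sigma * sqrt(T)) = -0.04003426
d2 = d1 - sigma * sqrt(T) = -0.18700364
exp(-rT) = 0.99700450; exp(-qT) = 1.00000000
C = S_0 * exp(-qT) * N(d1) - K * exp(-rT) * N(d2)
N(d1) = 0.48403291; N(d2) = 0.42582889
C = 94.0700 * 1.00000000 * 0.48403291 - 95.9400 * 0.99700450 * 0.42582889 = 4.8013


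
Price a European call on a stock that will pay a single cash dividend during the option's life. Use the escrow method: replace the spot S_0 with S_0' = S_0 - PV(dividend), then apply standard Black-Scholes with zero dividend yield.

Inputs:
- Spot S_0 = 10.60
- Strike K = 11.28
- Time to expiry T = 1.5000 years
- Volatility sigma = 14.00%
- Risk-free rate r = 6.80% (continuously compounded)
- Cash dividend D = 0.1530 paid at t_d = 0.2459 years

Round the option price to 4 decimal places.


Answer: Price = 0.8444

Derivation:
PV(D) = D * exp(-r * t_d) = 0.1530 * 0.98341782 = 0.15046293
S_0' = S_0 - PV(D) = 10.6000 - 0.15046293 = 10.44953707
d1 = (ln(S_0'/K) + (r + sigma^2/2)*T) / (sigma*sqrt(T)) = 0.23460532
d2 = d1 - sigma*sqrt(T) = 0.06314103
exp(-rT) = 0.90302955
N(d1) = 0.59274246; N(d2) = 0.52517290
C = S_0' * N(d1) - K * exp(-rT) * N(d2) = 10.44953707 * 0.59274246 - 11.2800 * 0.90302955 * 0.52517290 = 0.8444


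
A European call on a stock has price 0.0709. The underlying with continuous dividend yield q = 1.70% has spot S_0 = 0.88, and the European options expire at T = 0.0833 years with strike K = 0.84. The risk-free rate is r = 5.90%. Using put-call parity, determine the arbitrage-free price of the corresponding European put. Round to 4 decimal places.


Answer: Put price = 0.0280

Derivation:
Put-call parity: C - P = S_0 * exp(-qT) - K * exp(-rT).
S_0 * exp(-qT) = 0.8800 * 0.99858490 = 0.87875471
K * exp(-rT) = 0.8400 * 0.99509736 = 0.83588178
P = C - S*exp(-qT) + K*exp(-rT)
P = 0.0709 - 0.87875471 + 0.83588178 = 0.0280


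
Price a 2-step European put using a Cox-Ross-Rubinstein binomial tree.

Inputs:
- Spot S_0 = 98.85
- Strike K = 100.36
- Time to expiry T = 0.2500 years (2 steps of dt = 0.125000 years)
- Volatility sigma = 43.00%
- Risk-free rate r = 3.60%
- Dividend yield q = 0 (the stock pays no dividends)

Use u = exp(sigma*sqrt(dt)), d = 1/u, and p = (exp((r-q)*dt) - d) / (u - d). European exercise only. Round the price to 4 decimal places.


Answer: Price = V(0,0) = 8.1859

Derivation:
dt = T/N = 0.125000
u = exp(sigma*sqrt(dt)) = 1.164193; d = 1/u = 0.858964
p = (exp((r-q)*dt) - d) / (u - d) = 0.476842
Discount per step: exp(-r*dt) = 0.995510
Stock lattice S(k, i) with i counting down-moves:
  k=0: S(0,0) = 98.8500
  k=1: S(1,0) = 115.0805; S(1,1) = 84.9086
  k=2: S(2,0) = 133.9758; S(2,1) = 98.8500; S(2,2) = 72.9335
Terminal payoffs V(N, i) = max(K - S_T, 0):
  V(2,0) = 0.000000; V(2,1) = 1.510000; V(2,2) = 27.426532
Backward induction: V(k, i) = exp(-r*dt) * [p * V(k+1, i) + (1-p) * V(k+1, i+1)].
  V(1,0) = exp(-r*dt) * [p*0.000000 + (1-p)*1.510000] = 0.786421
  V(1,1) = exp(-r*dt) * [p*1.510000 + (1-p)*27.426532] = 15.000777
  V(0,0) = exp(-r*dt) * [p*0.786421 + (1-p)*15.000777] = 8.185851


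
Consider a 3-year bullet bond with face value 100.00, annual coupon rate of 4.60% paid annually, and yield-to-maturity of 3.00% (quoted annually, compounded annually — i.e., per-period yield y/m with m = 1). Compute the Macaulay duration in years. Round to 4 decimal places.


Answer: Macaulay duration = 2.8731 years

Derivation:
Coupon per period c = face * coupon_rate / m = 4.600000
Periods per year m = 1; per-period yield y/m = 0.030000
Number of cashflows N = 3
Cashflows (t years, CF_t, discount factor 1/(1+y/m)^(m*t), PV):
  t = 1.0000: CF_t = 4.600000, DF = 0.970874, PV = 4.466019
  t = 2.0000: CF_t = 4.600000, DF = 0.942596, PV = 4.335941
  t = 3.0000: CF_t = 104.600000, DF = 0.915142, PV = 95.723818
Price P = sum_t PV_t = 104.525778
Macaulay numerator sum_t t * PV_t:
  t * PV_t at t = 1.0000: 4.466019
  t * PV_t at t = 2.0000: 8.671882
  t * PV_t at t = 3.0000: 287.171453
Macaulay duration D = (sum_t t * PV_t) / P = 300.309354 / 104.525778 = 2.873065


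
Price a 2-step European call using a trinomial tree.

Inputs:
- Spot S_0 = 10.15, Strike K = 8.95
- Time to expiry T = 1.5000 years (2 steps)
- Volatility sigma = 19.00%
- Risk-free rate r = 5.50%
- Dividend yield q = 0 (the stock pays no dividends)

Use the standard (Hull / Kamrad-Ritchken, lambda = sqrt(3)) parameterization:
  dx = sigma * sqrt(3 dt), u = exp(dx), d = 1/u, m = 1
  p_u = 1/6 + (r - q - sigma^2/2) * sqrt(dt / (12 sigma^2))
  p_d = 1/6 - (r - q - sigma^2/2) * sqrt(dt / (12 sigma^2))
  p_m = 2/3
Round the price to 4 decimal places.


dt = T/N = 0.750000; dx = sigma*sqrt(3*dt) = 0.285000
u = exp(dx) = 1.329762; d = 1/u = 0.752014
p_u = 0.215285, p_m = 0.666667, p_d = 0.118048
Discount per step: exp(-r*dt) = 0.959589
Stock lattice S(k, j) with j the centered position index:
  k=0: S(0,+0) = 10.1500
  k=1: S(1,-1) = 7.6329; S(1,+0) = 10.1500; S(1,+1) = 13.4971
  k=2: S(2,-2) = 5.7401; S(2,-1) = 7.6329; S(2,+0) = 10.1500; S(2,+1) = 13.4971; S(2,+2) = 17.9479
Terminal payoffs V(N, j) = max(S_T - K, 0):
  V(2,-2) = 0.000000; V(2,-1) = 0.000000; V(2,+0) = 1.200000; V(2,+1) = 4.547085; V(2,+2) = 8.997911
Backward induction: V(k, j) = exp(-r*dt) * [p_u * V(k+1, j+1) + p_m * V(k+1, j) + p_d * V(k+1, j-1)]
  V(1,-1) = exp(-r*dt) * [p_u*1.200000 + p_m*0.000000 + p_d*0.000000] = 0.247902
  V(1,+0) = exp(-r*dt) * [p_u*4.547085 + p_m*1.200000 + p_d*0.000000] = 1.707032
  V(1,+1) = exp(-r*dt) * [p_u*8.997911 + p_m*4.547085 + p_d*1.200000] = 4.903658
  V(0,+0) = exp(-r*dt) * [p_u*4.903658 + p_m*1.707032 + p_d*0.247902] = 2.133138

Answer: Price = V(0,0) = 2.1331


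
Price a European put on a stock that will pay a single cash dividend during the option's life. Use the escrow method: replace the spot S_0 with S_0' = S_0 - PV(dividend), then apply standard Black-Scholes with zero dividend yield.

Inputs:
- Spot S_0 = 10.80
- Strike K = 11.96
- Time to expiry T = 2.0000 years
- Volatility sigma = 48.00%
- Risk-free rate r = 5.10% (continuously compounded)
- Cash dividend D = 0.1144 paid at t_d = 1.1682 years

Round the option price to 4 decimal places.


PV(D) = D * exp(-r * t_d) = 0.1144 * 0.94216185 = 0.10778332
S_0' = S_0 - PV(D) = 10.8000 - 0.10778332 = 10.69221668
d1 = (ln(S_0'/K) + (r + sigma^2/2)*T) / (sigma*sqrt(T)) = 0.32460373
d2 = d1 - sigma*sqrt(T) = -0.35421878
exp(-rT) = 0.90302955
N(-d1) = 0.37274050; N(-d2) = 0.63841254
P = K * exp(-rT) * N(-d2) - S_0' * N(-d1) = 11.9600 * 0.90302955 * 0.63841254 - 10.69221668 * 0.37274050 = 2.9096

Answer: Price = 2.9096


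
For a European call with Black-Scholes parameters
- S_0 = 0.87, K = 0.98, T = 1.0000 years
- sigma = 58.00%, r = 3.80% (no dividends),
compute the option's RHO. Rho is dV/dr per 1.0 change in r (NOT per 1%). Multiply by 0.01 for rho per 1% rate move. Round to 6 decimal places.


d1 = 0.1502424827; d2 = -0.4297575173
phi(d1) = 0.3944649714; exp(-qT) = 1.0000000000; exp(-rT) = 0.9627129409
N(d2) = 0.3336860195
Rho = K*T*exp(-rT)*N(d2) = 0.9800 * 1.0000 * 0.9627129409 * 0.3336860195 = 0.314819

Answer: Rho = 0.314819


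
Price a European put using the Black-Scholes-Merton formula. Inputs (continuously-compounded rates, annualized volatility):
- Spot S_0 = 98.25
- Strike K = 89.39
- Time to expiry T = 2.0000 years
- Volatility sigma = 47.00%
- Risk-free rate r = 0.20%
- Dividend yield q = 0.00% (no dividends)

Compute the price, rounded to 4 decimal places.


Answer: Price = 20.0301

Derivation:
d1 = (ln(S/K) + (r - q + 0.5*sigma^2) * T) / (sigma * sqrt(T)) = 0.48054139
d2 = d1 - sigma * sqrt(T) = -0.18413898
exp(-rT) = 0.99600799; exp(-qT) = 1.00000000
P = K * exp(-rT) * N(-d2) - S_0 * exp(-qT) * N(-d1)
N(-d1) = 0.31542124; N(-d2) = 0.57304779
P = 89.3900 * 0.99600799 * 0.57304779 - 98.2500 * 1.00000000 * 0.31542124 = 20.0301


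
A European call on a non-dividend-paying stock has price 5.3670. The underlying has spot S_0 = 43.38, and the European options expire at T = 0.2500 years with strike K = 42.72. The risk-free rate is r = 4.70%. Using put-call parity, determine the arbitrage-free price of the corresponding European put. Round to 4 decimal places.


Answer: Put price = 4.2080

Derivation:
Put-call parity: C - P = S_0 * exp(-qT) - K * exp(-rT).
S_0 * exp(-qT) = 43.3800 * 1.00000000 = 43.38000000
K * exp(-rT) = 42.7200 * 0.98831876 = 42.22097750
P = C - S*exp(-qT) + K*exp(-rT)
P = 5.3670 - 43.38000000 + 42.22097750 = 4.2080


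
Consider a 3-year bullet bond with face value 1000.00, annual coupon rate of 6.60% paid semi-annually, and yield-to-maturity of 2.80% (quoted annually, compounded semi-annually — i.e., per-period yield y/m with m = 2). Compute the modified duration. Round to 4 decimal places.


Answer: Modified duration = 2.7454

Derivation:
Coupon per period c = face * coupon_rate / m = 33.000000
Periods per year m = 2; per-period yield y/m = 0.014000
Number of cashflows N = 6
Cashflows (t years, CF_t, discount factor 1/(1+y/m)^(m*t), PV):
  t = 0.5000: CF_t = 33.000000, DF = 0.986193, PV = 32.544379
  t = 1.0000: CF_t = 33.000000, DF = 0.972577, PV = 32.095048
  t = 1.5000: CF_t = 33.000000, DF = 0.959149, PV = 31.651921
  t = 2.0000: CF_t = 33.000000, DF = 0.945906, PV = 31.214912
  t = 2.5000: CF_t = 33.000000, DF = 0.932847, PV = 30.783937
  t = 3.0000: CF_t = 1033.000000, DF = 0.919967, PV = 950.325957
Price P = sum_t PV_t = 1108.616154
First compute Macaulay numerator sum_t t * PV_t:
  t * PV_t at t = 0.5000: 16.272189
  t * PV_t at t = 1.0000: 32.095048
  t * PV_t at t = 1.5000: 47.477882
  t * PV_t at t = 2.0000: 62.429825
  t * PV_t at t = 2.5000: 76.959843
  t * PV_t at t = 3.0000: 2850.977870
Macaulay duration D = 3086.212657 / 1108.616154 = 2.783842
Modified duration = D / (1 + y/m) = 2.783842 / (1 + 0.014000) = 2.745407


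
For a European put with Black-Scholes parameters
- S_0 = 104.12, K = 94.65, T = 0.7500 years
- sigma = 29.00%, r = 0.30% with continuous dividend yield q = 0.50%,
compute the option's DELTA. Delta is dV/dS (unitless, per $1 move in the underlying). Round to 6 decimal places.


Answer: Delta = -0.307631

Derivation:
d1 = 0.4992913281; d2 = 0.2481439610
phi(d1) = 0.3521900098; exp(-qT) = 0.9962570225; exp(-rT) = 0.9977525294
N(-d1) = 0.3087870817
Delta = -exp(-qT) * N(-d1) = -0.9962570225 * 0.3087870817 = -0.307631


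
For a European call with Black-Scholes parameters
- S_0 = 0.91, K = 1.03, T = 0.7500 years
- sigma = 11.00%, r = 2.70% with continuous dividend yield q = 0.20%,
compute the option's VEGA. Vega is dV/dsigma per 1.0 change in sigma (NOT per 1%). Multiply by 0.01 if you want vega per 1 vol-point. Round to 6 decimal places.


Answer: Vega = 0.179786

Derivation:
d1 = -1.0558369858; d2 = -1.1510997802
phi(d1) = 0.2284736475; exp(-qT) = 0.9985011244; exp(-rT) = 0.9799536543
Vega = S * exp(-qT) * phi(d1) * sqrt(T) = 0.9100 * 0.9985011244 * 0.2284736475 * 0.8660254038 = 0.179786


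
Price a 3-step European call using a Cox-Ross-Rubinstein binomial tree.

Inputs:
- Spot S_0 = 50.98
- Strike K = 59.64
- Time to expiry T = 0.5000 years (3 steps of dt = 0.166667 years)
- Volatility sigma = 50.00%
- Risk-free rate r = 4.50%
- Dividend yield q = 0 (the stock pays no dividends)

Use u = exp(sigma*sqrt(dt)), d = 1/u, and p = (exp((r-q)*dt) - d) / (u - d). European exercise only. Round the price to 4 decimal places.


Answer: Price = V(0,0) = 4.4211

Derivation:
dt = T/N = 0.166667
u = exp(sigma*sqrt(dt)) = 1.226450; d = 1/u = 0.815361
p = (exp((r-q)*dt) - d) / (u - d) = 0.467458
Discount per step: exp(-r*dt) = 0.992528
Stock lattice S(k, i) with i counting down-moves:
  k=0: S(0,0) = 50.9800
  k=1: S(1,0) = 62.5244; S(1,1) = 41.5671
  k=2: S(2,0) = 76.6831; S(2,1) = 50.9800; S(2,2) = 33.8922
  k=3: S(3,0) = 94.0481; S(3,1) = 62.5244; S(3,2) = 41.5671; S(3,3) = 27.6344
Terminal payoffs V(N, i) = max(S_T - K, 0):
  V(3,0) = 34.408051; V(3,1) = 2.884441; V(3,2) = 0.000000; V(3,3) = 0.000000
Backward induction: V(k, i) = exp(-r*dt) * [p * V(k+1, i) + (1-p) * V(k+1, i+1)].
  V(2,0) = exp(-r*dt) * [p*34.408051 + (1-p)*2.884441] = 17.488753
  V(2,1) = exp(-r*dt) * [p*2.884441 + (1-p)*0.000000] = 1.338281
  V(2,2) = exp(-r*dt) * [p*0.000000 + (1-p)*0.000000] = 0.000000
  V(1,0) = exp(-r*dt) * [p*17.488753 + (1-p)*1.338281] = 8.821542
  V(1,1) = exp(-r*dt) * [p*1.338281 + (1-p)*0.000000] = 0.620916
  V(0,0) = exp(-r*dt) * [p*8.821542 + (1-p)*0.620916] = 4.421083


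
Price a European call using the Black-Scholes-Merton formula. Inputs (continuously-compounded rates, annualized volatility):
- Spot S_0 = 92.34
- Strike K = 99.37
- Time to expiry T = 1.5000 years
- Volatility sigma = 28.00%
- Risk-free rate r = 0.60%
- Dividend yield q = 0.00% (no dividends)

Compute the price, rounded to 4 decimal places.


Answer: Price = 10.1452

Derivation:
d1 = (ln(S/K) + (r - q + 0.5*sigma^2) * T) / (sigma * sqrt(T)) = -0.01625073
d2 = d1 - sigma * sqrt(T) = -0.35917930
exp(-rT) = 0.99104038; exp(-qT) = 1.00000000
C = S_0 * exp(-qT) * N(d1) - K * exp(-rT) * N(d2)
N(d1) = 0.49351718; N(d2) = 0.35973048
C = 92.3400 * 1.00000000 * 0.49351718 - 99.3700 * 0.99104038 * 0.35973048 = 10.1452


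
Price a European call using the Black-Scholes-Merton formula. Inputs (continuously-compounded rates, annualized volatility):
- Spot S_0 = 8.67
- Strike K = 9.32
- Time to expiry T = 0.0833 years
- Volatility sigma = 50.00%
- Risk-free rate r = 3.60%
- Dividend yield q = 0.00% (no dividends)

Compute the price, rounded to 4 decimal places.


d1 = (ln(S/K) + (r - q + 0.5*sigma^2) * T) / (sigma * sqrt(T)) = -0.40803180
d2 = d1 - sigma * sqrt(T) = -0.55234050
exp(-rT) = 0.99700569; exp(-qT) = 1.00000000
C = S_0 * exp(-qT) * N(d1) - K * exp(-rT) * N(d2)
N(d1) = 0.34162516; N(d2) = 0.29035754
C = 8.6700 * 1.00000000 * 0.34162516 - 9.3200 * 0.99700569 * 0.29035754 = 0.2639

Answer: Price = 0.2639


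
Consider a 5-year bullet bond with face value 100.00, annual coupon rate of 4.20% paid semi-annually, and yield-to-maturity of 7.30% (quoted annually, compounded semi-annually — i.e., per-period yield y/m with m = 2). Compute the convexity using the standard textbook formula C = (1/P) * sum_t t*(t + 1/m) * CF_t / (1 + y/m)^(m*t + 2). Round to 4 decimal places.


Answer: Convexity = 22.3823

Derivation:
Coupon per period c = face * coupon_rate / m = 2.100000
Periods per year m = 2; per-period yield y/m = 0.036500
Number of cashflows N = 10
Cashflows (t years, CF_t, discount factor 1/(1+y/m)^(m*t), PV):
  t = 0.5000: CF_t = 2.100000, DF = 0.964785, PV = 2.026049
  t = 1.0000: CF_t = 2.100000, DF = 0.930811, PV = 1.954703
  t = 1.5000: CF_t = 2.100000, DF = 0.898033, PV = 1.885868
  t = 2.0000: CF_t = 2.100000, DF = 0.866409, PV = 1.819458
  t = 2.5000: CF_t = 2.100000, DF = 0.835898, PV = 1.755387
  t = 3.0000: CF_t = 2.100000, DF = 0.806462, PV = 1.693571
  t = 3.5000: CF_t = 2.100000, DF = 0.778063, PV = 1.633933
  t = 4.0000: CF_t = 2.100000, DF = 0.750664, PV = 1.576394
  t = 4.5000: CF_t = 2.100000, DF = 0.724230, PV = 1.520882
  t = 5.0000: CF_t = 102.100000, DF = 0.698726, PV = 71.339930
Price P = sum_t PV_t = 87.206175
Convexity numerator sum_t t*(t + 1/m) * CF_t / (1+y/m)^(m*t + 2):
  t = 0.5000: term = 0.942934
  t = 1.0000: term = 2.729187
  t = 1.5000: term = 5.266160
  t = 2.0000: term = 8.467856
  t = 2.5000: term = 12.254495
  t = 3.0000: term = 16.552140
  t = 3.5000: term = 21.292349
  t = 4.0000: term = 26.411845
  t = 4.5000: term = 31.852201
  t = 5.0000: term = 1826.109260
Convexity = (1/P) * sum = 1951.878426 / 87.206175 = 22.382342


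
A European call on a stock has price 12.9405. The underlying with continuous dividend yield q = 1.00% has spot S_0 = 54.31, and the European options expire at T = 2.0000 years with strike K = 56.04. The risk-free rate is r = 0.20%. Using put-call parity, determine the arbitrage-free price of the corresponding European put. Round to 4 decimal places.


Put-call parity: C - P = S_0 * exp(-qT) - K * exp(-rT).
S_0 * exp(-qT) = 54.3100 * 0.98019867 = 53.23458995
K * exp(-rT) = 56.0400 * 0.99600799 = 55.81628772
P = C - S*exp(-qT) + K*exp(-rT)
P = 12.9405 - 53.23458995 + 55.81628772 = 15.5222

Answer: Put price = 15.5222


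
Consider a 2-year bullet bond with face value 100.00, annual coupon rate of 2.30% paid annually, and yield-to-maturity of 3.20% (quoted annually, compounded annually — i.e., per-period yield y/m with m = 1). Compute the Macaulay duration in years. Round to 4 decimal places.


Answer: Macaulay duration = 1.9773 years

Derivation:
Coupon per period c = face * coupon_rate / m = 2.300000
Periods per year m = 1; per-period yield y/m = 0.032000
Number of cashflows N = 2
Cashflows (t years, CF_t, discount factor 1/(1+y/m)^(m*t), PV):
  t = 1.0000: CF_t = 2.300000, DF = 0.968992, PV = 2.228682
  t = 2.0000: CF_t = 102.300000, DF = 0.938946, PV = 96.054173
Price P = sum_t PV_t = 98.282856
Macaulay numerator sum_t t * PV_t:
  t * PV_t at t = 1.0000: 2.228682
  t * PV_t at t = 2.0000: 192.108347
Macaulay duration D = (sum_t t * PV_t) / P = 194.337029 / 98.282856 = 1.977324


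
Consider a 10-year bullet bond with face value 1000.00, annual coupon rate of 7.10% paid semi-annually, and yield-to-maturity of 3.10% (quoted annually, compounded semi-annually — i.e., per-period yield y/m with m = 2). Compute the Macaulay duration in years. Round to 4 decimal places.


Coupon per period c = face * coupon_rate / m = 35.500000
Periods per year m = 2; per-period yield y/m = 0.015500
Number of cashflows N = 20
Cashflows (t years, CF_t, discount factor 1/(1+y/m)^(m*t), PV):
  t = 0.5000: CF_t = 35.500000, DF = 0.984737, PV = 34.958149
  t = 1.0000: CF_t = 35.500000, DF = 0.969706, PV = 34.424568
  t = 1.5000: CF_t = 35.500000, DF = 0.954905, PV = 33.899131
  t = 2.0000: CF_t = 35.500000, DF = 0.940330, PV = 33.381715
  t = 2.5000: CF_t = 35.500000, DF = 0.925977, PV = 32.872196
  t = 3.0000: CF_t = 35.500000, DF = 0.911844, PV = 32.370454
  t = 3.5000: CF_t = 35.500000, DF = 0.897926, PV = 31.876370
  t = 4.0000: CF_t = 35.500000, DF = 0.884220, PV = 31.389828
  t = 4.5000: CF_t = 35.500000, DF = 0.870724, PV = 30.910712
  t = 5.0000: CF_t = 35.500000, DF = 0.857434, PV = 30.438909
  t = 5.5000: CF_t = 35.500000, DF = 0.844347, PV = 29.974307
  t = 6.0000: CF_t = 35.500000, DF = 0.831459, PV = 29.516796
  t = 6.5000: CF_t = 35.500000, DF = 0.818768, PV = 29.066269
  t = 7.0000: CF_t = 35.500000, DF = 0.806271, PV = 28.622619
  t = 7.5000: CF_t = 35.500000, DF = 0.793964, PV = 28.185740
  t = 8.0000: CF_t = 35.500000, DF = 0.781846, PV = 27.755529
  t = 8.5000: CF_t = 35.500000, DF = 0.769912, PV = 27.331885
  t = 9.0000: CF_t = 35.500000, DF = 0.758161, PV = 26.914707
  t = 9.5000: CF_t = 35.500000, DF = 0.746589, PV = 26.503896
  t = 10.0000: CF_t = 1035.500000, DF = 0.735193, PV = 761.292495
Price P = sum_t PV_t = 1341.686273
Macaulay numerator sum_t t * PV_t:
  t * PV_t at t = 0.5000: 17.479074
  t * PV_t at t = 1.0000: 34.424568
  t * PV_t at t = 1.5000: 50.848697
  t * PV_t at t = 2.0000: 66.763430
  t * PV_t at t = 2.5000: 82.180489
  t * PV_t at t = 3.0000: 97.111361
  t * PV_t at t = 3.5000: 111.567295
  t * PV_t at t = 4.0000: 125.559311
  t * PV_t at t = 4.5000: 139.098202
  t * PV_t at t = 5.0000: 152.194543
  t * PV_t at t = 5.5000: 164.858687
  t * PV_t at t = 6.0000: 177.100779
  t * PV_t at t = 6.5000: 188.930750
  t * PV_t at t = 7.0000: 200.358331
  t * PV_t at t = 7.5000: 211.393048
  t * PV_t at t = 8.0000: 222.044232
  t * PV_t at t = 8.5000: 232.321021
  t * PV_t at t = 9.0000: 242.232362
  t * PV_t at t = 9.5000: 251.787016
  t * PV_t at t = 10.0000: 7612.924950
Macaulay duration D = (sum_t t * PV_t) / P = 10381.178145 / 1341.686273 = 7.737411

Answer: Macaulay duration = 7.7374 years


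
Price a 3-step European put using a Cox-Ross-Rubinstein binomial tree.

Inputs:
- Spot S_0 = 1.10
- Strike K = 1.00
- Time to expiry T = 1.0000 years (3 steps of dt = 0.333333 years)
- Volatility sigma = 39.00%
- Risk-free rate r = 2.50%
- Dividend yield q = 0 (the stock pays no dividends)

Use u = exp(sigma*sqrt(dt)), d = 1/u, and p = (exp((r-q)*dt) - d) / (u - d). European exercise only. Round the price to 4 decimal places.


Answer: Price = V(0,0) = 0.1143

Derivation:
dt = T/N = 0.333333
u = exp(sigma*sqrt(dt)) = 1.252531; d = 1/u = 0.798383
p = (exp((r-q)*dt) - d) / (u - d) = 0.462371
Discount per step: exp(-r*dt) = 0.991701
Stock lattice S(k, i) with i counting down-moves:
  k=0: S(0,0) = 1.1000
  k=1: S(1,0) = 1.3778; S(1,1) = 0.8782
  k=2: S(2,0) = 1.7257; S(2,1) = 1.1000; S(2,2) = 0.7012
  k=3: S(3,0) = 2.1615; S(3,1) = 1.3778; S(3,2) = 0.8782; S(3,3) = 0.5598
Terminal payoffs V(N, i) = max(K - S_T, 0):
  V(3,0) = 0.000000; V(3,1) = 0.000000; V(3,2) = 0.121778; V(3,3) = 0.440208
Backward induction: V(k, i) = exp(-r*dt) * [p * V(k+1, i) + (1-p) * V(k+1, i+1)].
  V(2,0) = exp(-r*dt) * [p*0.000000 + (1-p)*0.000000] = 0.000000
  V(2,1) = exp(-r*dt) * [p*0.000000 + (1-p)*0.121778] = 0.064928
  V(2,2) = exp(-r*dt) * [p*0.121778 + (1-p)*0.440208] = 0.290544
  V(1,0) = exp(-r*dt) * [p*0.000000 + (1-p)*0.064928] = 0.034618
  V(1,1) = exp(-r*dt) * [p*0.064928 + (1-p)*0.290544] = 0.184680
  V(0,0) = exp(-r*dt) * [p*0.034618 + (1-p)*0.184680] = 0.114339


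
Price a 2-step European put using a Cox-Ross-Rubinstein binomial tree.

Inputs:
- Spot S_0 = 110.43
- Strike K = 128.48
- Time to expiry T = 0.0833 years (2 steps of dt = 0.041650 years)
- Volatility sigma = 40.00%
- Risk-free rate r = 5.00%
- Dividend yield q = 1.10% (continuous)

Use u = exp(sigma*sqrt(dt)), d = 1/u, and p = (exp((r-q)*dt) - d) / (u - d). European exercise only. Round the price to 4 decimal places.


Answer: Price = V(0,0) = 17.9834

Derivation:
dt = T/N = 0.041650
u = exp(sigma*sqrt(dt)) = 1.085058; d = 1/u = 0.921610
p = (exp((r-q)*dt) - d) / (u - d) = 0.489549
Discount per step: exp(-r*dt) = 0.997920
Stock lattice S(k, i) with i counting down-moves:
  k=0: S(0,0) = 110.4300
  k=1: S(1,0) = 119.8229; S(1,1) = 101.7734
  k=2: S(2,0) = 130.0148; S(2,1) = 110.4300; S(2,2) = 93.7953
Terminal payoffs V(N, i) = max(K - S_T, 0):
  V(2,0) = 0.000000; V(2,1) = 18.050000; V(2,2) = 34.684659
Backward induction: V(k, i) = exp(-r*dt) * [p * V(k+1, i) + (1-p) * V(k+1, i+1)].
  V(1,0) = exp(-r*dt) * [p*0.000000 + (1-p)*18.050000] = 9.194471
  V(1,1) = exp(-r*dt) * [p*18.050000 + (1-p)*34.684659] = 26.485962
  V(0,0) = exp(-r*dt) * [p*9.194471 + (1-p)*26.485962] = 17.983439


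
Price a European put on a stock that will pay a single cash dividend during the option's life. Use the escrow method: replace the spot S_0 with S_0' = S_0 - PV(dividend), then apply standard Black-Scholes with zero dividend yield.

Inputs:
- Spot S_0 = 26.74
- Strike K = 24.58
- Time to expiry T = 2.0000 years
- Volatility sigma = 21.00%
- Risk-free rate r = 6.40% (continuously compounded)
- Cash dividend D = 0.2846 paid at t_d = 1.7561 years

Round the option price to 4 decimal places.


PV(D) = D * exp(-r * t_d) = 0.2846 * 0.89369529 = 0.25434568
S_0' = S_0 - PV(D) = 26.7400 - 0.25434568 = 26.48565432
d1 = (ln(S_0'/K) + (r + sigma^2/2)*T) / (sigma*sqrt(T)) = 0.83091827
d2 = d1 - sigma*sqrt(T) = 0.53393342
exp(-rT) = 0.87985338
N(-d1) = 0.20300990; N(-d2) = 0.29669380
P = K * exp(-rT) * N(-d2) - S_0' * N(-d1) = 24.5800 * 0.87985338 * 0.29669380 - 26.48565432 * 0.20300990 = 1.0397

Answer: Price = 1.0397


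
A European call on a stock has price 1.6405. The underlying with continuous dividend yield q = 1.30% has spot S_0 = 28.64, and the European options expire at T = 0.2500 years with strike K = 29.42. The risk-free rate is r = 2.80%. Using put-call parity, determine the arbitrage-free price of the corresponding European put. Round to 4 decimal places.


Answer: Put price = 2.3082

Derivation:
Put-call parity: C - P = S_0 * exp(-qT) - K * exp(-rT).
S_0 * exp(-qT) = 28.6400 * 0.99675528 = 28.54707109
K * exp(-rT) = 29.4200 * 0.99302444 = 29.21477911
P = C - S*exp(-qT) + K*exp(-rT)
P = 1.6405 - 28.54707109 + 29.21477911 = 2.3082


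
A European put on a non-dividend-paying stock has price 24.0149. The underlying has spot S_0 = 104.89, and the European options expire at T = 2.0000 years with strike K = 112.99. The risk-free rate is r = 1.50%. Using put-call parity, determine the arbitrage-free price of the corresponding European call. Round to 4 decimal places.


Answer: Call price = 19.2543

Derivation:
Put-call parity: C - P = S_0 * exp(-qT) - K * exp(-rT).
S_0 * exp(-qT) = 104.8900 * 1.00000000 = 104.89000000
K * exp(-rT) = 112.9900 * 0.97044553 = 109.65064084
C = P + S*exp(-qT) - K*exp(-rT)
C = 24.0149 + 104.89000000 - 109.65064084 = 19.2543


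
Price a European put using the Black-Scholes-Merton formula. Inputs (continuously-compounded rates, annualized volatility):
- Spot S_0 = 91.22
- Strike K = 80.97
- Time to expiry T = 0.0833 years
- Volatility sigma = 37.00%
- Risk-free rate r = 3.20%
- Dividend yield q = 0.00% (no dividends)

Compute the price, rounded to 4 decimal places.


d1 = (ln(S/K) + (r - q + 0.5*sigma^2) * T) / (sigma * sqrt(T)) = 1.19453890
d2 = d1 - sigma * sqrt(T) = 1.08775046
exp(-rT) = 0.99733795; exp(-qT) = 1.00000000
P = K * exp(-rT) * N(-d2) - S_0 * exp(-qT) * N(-d1)
N(-d1) = 0.11613362; N(-d2) = 0.13835264
P = 80.9700 * 0.99733795 * 0.13835264 - 91.2200 * 1.00000000 * 0.11613362 = 0.5789

Answer: Price = 0.5789


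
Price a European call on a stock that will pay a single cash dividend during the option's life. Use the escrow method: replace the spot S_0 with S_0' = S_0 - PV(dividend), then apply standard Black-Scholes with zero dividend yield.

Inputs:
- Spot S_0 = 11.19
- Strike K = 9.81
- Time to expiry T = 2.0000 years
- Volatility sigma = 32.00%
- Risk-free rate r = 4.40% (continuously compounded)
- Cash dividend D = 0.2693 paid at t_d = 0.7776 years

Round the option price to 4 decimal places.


PV(D) = D * exp(-r * t_d) = 0.2693 * 0.96636429 = 0.26024190
S_0' = S_0 - PV(D) = 11.1900 - 0.26024190 = 10.92975810
d1 = (ln(S_0'/K) + (r + sigma^2/2)*T) / (sigma*sqrt(T)) = 0.65956909
d2 = d1 - sigma*sqrt(T) = 0.20702075
exp(-rT) = 0.91576088
N(d1) = 0.74523480; N(d2) = 0.58200317
C = S_0' * N(d1) - K * exp(-rT) * N(d2) = 10.92975810 * 0.74523480 - 9.8100 * 0.91576088 * 0.58200317 = 2.9167

Answer: Price = 2.9167


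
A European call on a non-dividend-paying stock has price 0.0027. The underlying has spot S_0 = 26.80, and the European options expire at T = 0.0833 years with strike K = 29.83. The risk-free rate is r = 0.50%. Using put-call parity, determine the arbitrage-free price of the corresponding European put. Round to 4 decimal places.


Put-call parity: C - P = S_0 * exp(-qT) - K * exp(-rT).
S_0 * exp(-qT) = 26.8000 * 1.00000000 = 26.80000000
K * exp(-rT) = 29.8300 * 0.99958359 = 29.81757839
P = C - S*exp(-qT) + K*exp(-rT)
P = 0.0027 - 26.80000000 + 29.81757839 = 3.0203

Answer: Put price = 3.0203


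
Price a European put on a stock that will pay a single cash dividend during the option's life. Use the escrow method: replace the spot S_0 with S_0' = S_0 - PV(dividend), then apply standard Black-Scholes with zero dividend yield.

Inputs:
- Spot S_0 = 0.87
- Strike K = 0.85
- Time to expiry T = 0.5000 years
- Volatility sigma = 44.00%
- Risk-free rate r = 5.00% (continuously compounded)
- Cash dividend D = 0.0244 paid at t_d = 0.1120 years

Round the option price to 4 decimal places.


Answer: Price = 0.0954

Derivation:
PV(D) = D * exp(-r * t_d) = 0.0244 * 0.99441565 = 0.02426374
S_0' = S_0 - PV(D) = 0.8700 - 0.02426374 = 0.84573626
d1 = (ln(S_0'/K) + (r + sigma^2/2)*T) / (sigma*sqrt(T)) = 0.21975339
d2 = d1 - sigma*sqrt(T) = -0.09137359
exp(-rT) = 0.97530991
N(-d1) = 0.41303161; N(-d2) = 0.53640213
P = K * exp(-rT) * N(-d2) - S_0' * N(-d1) = 0.8500 * 0.97530991 * 0.53640213 - 0.84573626 * 0.41303161 = 0.0954


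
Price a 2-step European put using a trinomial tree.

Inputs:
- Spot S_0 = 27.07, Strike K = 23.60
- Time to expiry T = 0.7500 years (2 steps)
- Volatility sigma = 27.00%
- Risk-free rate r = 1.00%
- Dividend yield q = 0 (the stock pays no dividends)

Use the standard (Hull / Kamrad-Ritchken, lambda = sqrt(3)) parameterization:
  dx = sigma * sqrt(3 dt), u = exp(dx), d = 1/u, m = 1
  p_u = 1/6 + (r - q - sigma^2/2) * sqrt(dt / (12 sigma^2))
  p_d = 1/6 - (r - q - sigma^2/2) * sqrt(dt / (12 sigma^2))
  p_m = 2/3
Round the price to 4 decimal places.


dt = T/N = 0.375000; dx = sigma*sqrt(3*dt) = 0.286378
u = exp(dx) = 1.331596; d = 1/u = 0.750979
p_u = 0.149349, p_m = 0.666667, p_d = 0.183984
Discount per step: exp(-r*dt) = 0.996257
Stock lattice S(k, j) with j the centered position index:
  k=0: S(0,+0) = 27.0700
  k=1: S(1,-1) = 20.3290; S(1,+0) = 27.0700; S(1,+1) = 36.0463
  k=2: S(2,-2) = 15.2666; S(2,-1) = 20.3290; S(2,+0) = 27.0700; S(2,+1) = 36.0463; S(2,+2) = 47.9991
Terminal payoffs V(N, j) = max(K - S_T, 0):
  V(2,-2) = 8.333367; V(2,-1) = 3.271012; V(2,+0) = 0.000000; V(2,+1) = 0.000000; V(2,+2) = 0.000000
Backward induction: V(k, j) = exp(-r*dt) * [p_u * V(k+1, j+1) + p_m * V(k+1, j) + p_d * V(k+1, j-1)]
  V(1,-1) = exp(-r*dt) * [p_u*0.000000 + p_m*3.271012 + p_d*8.333367] = 3.699982
  V(1,+0) = exp(-r*dt) * [p_u*0.000000 + p_m*0.000000 + p_d*3.271012] = 0.599562
  V(1,+1) = exp(-r*dt) * [p_u*0.000000 + p_m*0.000000 + p_d*0.000000] = 0.000000
  V(0,+0) = exp(-r*dt) * [p_u*0.000000 + p_m*0.599562 + p_d*3.699982] = 1.076402

Answer: Price = V(0,0) = 1.0764


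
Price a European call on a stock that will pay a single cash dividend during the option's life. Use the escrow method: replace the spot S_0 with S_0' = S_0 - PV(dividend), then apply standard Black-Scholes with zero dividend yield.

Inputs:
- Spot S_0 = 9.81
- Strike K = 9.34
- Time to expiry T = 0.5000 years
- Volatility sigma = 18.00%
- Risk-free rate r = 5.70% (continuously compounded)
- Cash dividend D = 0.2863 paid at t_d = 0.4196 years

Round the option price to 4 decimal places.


Answer: Price = 0.7326

Derivation:
PV(D) = D * exp(-r * t_d) = 0.2863 * 0.97636655 = 0.27953374
S_0' = S_0 - PV(D) = 9.8100 - 0.27953374 = 9.53046626
d1 = (ln(S_0'/K) + (r + sigma^2/2)*T) / (sigma*sqrt(T)) = 0.44616387
d2 = d1 - sigma*sqrt(T) = 0.31888465
exp(-rT) = 0.97190229
N(d1) = 0.67226056; N(d2) = 0.62509301
C = S_0' * N(d1) - K * exp(-rT) * N(d2) = 9.53046626 * 0.67226056 - 9.3400 * 0.97190229 * 0.62509301 = 0.7326


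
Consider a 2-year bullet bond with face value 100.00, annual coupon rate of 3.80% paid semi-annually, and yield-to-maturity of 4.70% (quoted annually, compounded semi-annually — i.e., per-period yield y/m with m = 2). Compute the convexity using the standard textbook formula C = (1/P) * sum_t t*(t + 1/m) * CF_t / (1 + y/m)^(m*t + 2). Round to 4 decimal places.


Coupon per period c = face * coupon_rate / m = 1.900000
Periods per year m = 2; per-period yield y/m = 0.023500
Number of cashflows N = 4
Cashflows (t years, CF_t, discount factor 1/(1+y/m)^(m*t), PV):
  t = 0.5000: CF_t = 1.900000, DF = 0.977040, PV = 1.856375
  t = 1.0000: CF_t = 1.900000, DF = 0.954606, PV = 1.813752
  t = 1.5000: CF_t = 1.900000, DF = 0.932688, PV = 1.772107
  t = 2.0000: CF_t = 101.900000, DF = 0.911273, PV = 92.858742
Price P = sum_t PV_t = 98.300977
Convexity numerator sum_t t*(t + 1/m) * CF_t / (1+y/m)^(m*t + 2):
  t = 0.5000: term = 0.886054
  t = 1.0000: term = 2.597129
  t = 1.5000: term = 5.074995
  t = 2.0000: term = 443.217711
Convexity = (1/P) * sum = 451.775888 / 98.300977 = 4.595843

Answer: Convexity = 4.5958


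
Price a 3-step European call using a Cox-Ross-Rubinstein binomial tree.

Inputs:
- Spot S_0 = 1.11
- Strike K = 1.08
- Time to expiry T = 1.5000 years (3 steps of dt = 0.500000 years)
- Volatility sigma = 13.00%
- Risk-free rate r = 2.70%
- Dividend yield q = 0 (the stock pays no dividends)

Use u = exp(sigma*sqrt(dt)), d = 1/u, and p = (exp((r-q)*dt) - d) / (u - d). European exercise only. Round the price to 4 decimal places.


Answer: Price = V(0,0) = 0.1151

Derivation:
dt = T/N = 0.500000
u = exp(sigma*sqrt(dt)) = 1.096281; d = 1/u = 0.912175
p = (exp((r-q)*dt) - d) / (u - d) = 0.550859
Discount per step: exp(-r*dt) = 0.986591
Stock lattice S(k, i) with i counting down-moves:
  k=0: S(0,0) = 1.1100
  k=1: S(1,0) = 1.2169; S(1,1) = 1.0125
  k=2: S(2,0) = 1.3340; S(2,1) = 1.1100; S(2,2) = 0.9236
  k=3: S(3,0) = 1.4625; S(3,1) = 1.2169; S(3,2) = 1.0125; S(3,3) = 0.8425
Terminal payoffs V(N, i) = max(S_T - K, 0):
  V(3,0) = 0.382477; V(3,1) = 0.136872; V(3,2) = 0.000000; V(3,3) = 0.000000
Backward induction: V(k, i) = exp(-r*dt) * [p * V(k+1, i) + (1-p) * V(k+1, i+1)].
  V(2,0) = exp(-r*dt) * [p*0.382477 + (1-p)*0.136872] = 0.268516
  V(2,1) = exp(-r*dt) * [p*0.136872 + (1-p)*0.000000] = 0.074386
  V(2,2) = exp(-r*dt) * [p*0.000000 + (1-p)*0.000000] = 0.000000
  V(1,0) = exp(-r*dt) * [p*0.268516 + (1-p)*0.074386] = 0.178893
  V(1,1) = exp(-r*dt) * [p*0.074386 + (1-p)*0.000000] = 0.040427
  V(0,0) = exp(-r*dt) * [p*0.178893 + (1-p)*0.040427] = 0.115138
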